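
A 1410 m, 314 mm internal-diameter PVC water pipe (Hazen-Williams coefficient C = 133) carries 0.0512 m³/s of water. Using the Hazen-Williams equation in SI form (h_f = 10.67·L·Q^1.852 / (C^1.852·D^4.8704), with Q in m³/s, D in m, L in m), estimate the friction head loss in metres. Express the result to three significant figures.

h_f = 10.67·1410·0.0512^1.852 / (133^1.852·0.314^4.8704) = 2.012 m

h_f ≈ 2.01 m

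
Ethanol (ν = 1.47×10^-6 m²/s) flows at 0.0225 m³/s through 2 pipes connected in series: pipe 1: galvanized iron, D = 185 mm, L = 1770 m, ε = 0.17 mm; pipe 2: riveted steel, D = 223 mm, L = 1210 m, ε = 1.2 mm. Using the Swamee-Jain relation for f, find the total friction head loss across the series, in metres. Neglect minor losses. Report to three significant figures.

H ≈ 10.5 m

Pipe 1: V = 0.8370 m/s, Re = 1.05×10^5, ε/D = 9.19×10^-4, f = 0.02195, h_1 = f(L/D)V²/2g = 7.498 m
Pipe 2: V = 0.5761 m/s, Re = 8.74×10^4, ε/D = 0.00538, f = 0.03235, h_2 = f(L/D)V²/2g = 2.969 m
Series → Q common, losses add: H = Σh = 10.47 m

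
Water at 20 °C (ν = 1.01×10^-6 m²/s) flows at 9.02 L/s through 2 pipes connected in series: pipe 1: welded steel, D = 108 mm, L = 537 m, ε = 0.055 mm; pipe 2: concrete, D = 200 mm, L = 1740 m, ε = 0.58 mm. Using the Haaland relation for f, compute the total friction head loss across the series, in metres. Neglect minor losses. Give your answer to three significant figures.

Pipe 1: V = 0.9846 m/s, Re = 1.05×10^5, ε/D = 5.09×10^-4, f = 0.01998, h_1 = f(L/D)V²/2g = 4.908 m
Pipe 2: V = 0.2871 m/s, Re = 5.69×10^4, ε/D = 0.00290, f = 0.02800, h_2 = f(L/D)V²/2g = 1.023 m
Series → Q common, losses add: H = Σh = 5.931 m

H ≈ 5.93 m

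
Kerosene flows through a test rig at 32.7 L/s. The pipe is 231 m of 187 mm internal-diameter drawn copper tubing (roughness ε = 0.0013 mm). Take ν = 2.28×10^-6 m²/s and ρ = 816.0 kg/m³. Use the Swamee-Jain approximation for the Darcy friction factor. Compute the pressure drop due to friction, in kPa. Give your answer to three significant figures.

Δp ≈ 12.9 kPa

V = 4Q/(πD²) = 4·0.0327/(π·0.187²) = 1.191 m/s
Re = VD/ν = 1.191·0.187/2.28×10^-6 = 9.77×10^4 → turbulent
ε/D = 0.0013/187 = 6.95×10^-6
Swamee-Jain: f = 0.01799
h_f = f(L/D)V²/(2g) = 0.01799·(231/0.187)·1.191²/(2·9.81) = 1.606 m
Δp = ρg·h_f = 816.0·9.81·1.606 = 12.86 kPa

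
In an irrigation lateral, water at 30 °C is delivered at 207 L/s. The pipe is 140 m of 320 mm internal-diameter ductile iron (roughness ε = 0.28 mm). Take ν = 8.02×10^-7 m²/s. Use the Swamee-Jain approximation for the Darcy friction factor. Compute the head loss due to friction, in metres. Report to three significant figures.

h_f ≈ 2.87 m

V = 4Q/(πD²) = 4·0.207/(π·0.320²) = 2.574 m/s
Re = VD/ν = 2.574·0.320/8.02×10^-7 = 1.03×10^6 → turbulent
ε/D = 0.28/320 = 8.75×10^-4
Swamee-Jain: f = 0.01943
h_f = f(L/D)V²/(2g) = 0.01943·(140/0.320)·2.574²/(2·9.81) = 2.870 m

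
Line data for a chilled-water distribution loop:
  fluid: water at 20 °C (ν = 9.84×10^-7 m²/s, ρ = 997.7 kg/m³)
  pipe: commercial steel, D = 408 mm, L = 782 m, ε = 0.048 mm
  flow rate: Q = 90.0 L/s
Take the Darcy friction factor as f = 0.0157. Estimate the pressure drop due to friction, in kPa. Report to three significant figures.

V = 4Q/(πD²) = 4·0.0900/(π·0.408²) = 0.6884 m/s
h_f = f(L/D)V²/(2g) = 0.01570·(782/0.408)·0.6884²/(2·9.81) = 0.7268 m
Δp = ρg·h_f = 997.7·9.81·0.7268 = 7.113 kPa

Δp ≈ 7.11 kPa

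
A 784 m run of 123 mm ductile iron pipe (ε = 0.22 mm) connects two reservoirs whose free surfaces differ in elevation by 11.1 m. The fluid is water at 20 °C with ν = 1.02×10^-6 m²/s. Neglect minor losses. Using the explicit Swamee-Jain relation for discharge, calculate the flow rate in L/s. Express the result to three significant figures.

Swamee-Jain (Type II): Q = -0.965·√(gD⁵h_f/L)·ln[ε/(3.7D) + √(3.17ν²L/(gD³h_f))]
√(gD⁵h_f/L) = √(9.81·0.123⁵·11.1/784) = 0.001977
ε/(3.7D) = 4.83×10^-4; √(3.17ν²L/(gD³h_f)) = 1.13×10^-4
Q = -0.965·0.001977·ln(5.964×10^-4) = 0.01417 m³/s
Check: V = 1.19 m/s, Re = 1.44×10^5, f = 0.02424, h_f = 11.2 m ≈ 11.1 m ✓

Q ≈ 14.2 L/s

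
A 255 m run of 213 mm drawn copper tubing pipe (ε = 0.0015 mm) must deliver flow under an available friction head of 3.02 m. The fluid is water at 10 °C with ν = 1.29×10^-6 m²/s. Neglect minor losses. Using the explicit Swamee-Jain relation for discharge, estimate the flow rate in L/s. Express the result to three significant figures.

Q ≈ 65.8 L/s

Swamee-Jain (Type II): Q = -0.965·√(gD⁵h_f/L)·ln[ε/(3.7D) + √(3.17ν²L/(gD³h_f))]
√(gD⁵h_f/L) = √(9.81·0.213⁵·3.02/255) = 0.007137
ε/(3.7D) = 1.90×10^-6; √(3.17ν²L/(gD³h_f)) = 6.85×10^-5
Q = -0.965·0.007137·ln(7.045×10^-5) = 0.06585 m³/s
Check: V = 1.85 m/s, Re = 3.05×10^5, f = 0.01441, h_f = 3.00 m ≈ 3.02 m ✓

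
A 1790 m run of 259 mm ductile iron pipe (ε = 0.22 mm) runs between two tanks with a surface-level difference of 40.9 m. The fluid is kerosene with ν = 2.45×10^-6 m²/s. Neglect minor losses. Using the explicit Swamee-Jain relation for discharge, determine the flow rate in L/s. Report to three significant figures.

Q ≈ 127 L/s

Swamee-Jain (Type II): Q = -0.965·√(gD⁵h_f/L)·ln[ε/(3.7D) + √(3.17ν²L/(gD³h_f))]
√(gD⁵h_f/L) = √(9.81·0.259⁵·40.9/1790) = 0.01616
ε/(3.7D) = 2.30×10^-4; √(3.17ν²L/(gD³h_f)) = 6.99×10^-5
Q = -0.965·0.01616·ln(2.995×10^-4) = 0.1265 m³/s
Check: V = 2.40 m/s, Re = 2.54×10^5, f = 0.02028, h_f = 41.2 m ≈ 40.9 m ✓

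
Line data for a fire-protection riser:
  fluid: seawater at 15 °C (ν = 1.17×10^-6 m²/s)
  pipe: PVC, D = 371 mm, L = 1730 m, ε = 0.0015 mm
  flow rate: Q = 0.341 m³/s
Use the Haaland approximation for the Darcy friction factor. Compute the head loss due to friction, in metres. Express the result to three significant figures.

h_f ≈ 27.6 m

V = 4Q/(πD²) = 4·0.341/(π·0.371²) = 3.154 m/s
Re = VD/ν = 3.154·0.371/1.17×10^-6 = 1.00×10^6 → turbulent
ε/D = 0.0015/371 = 4.04×10^-6
Haaland: f = 0.01165
h_f = f(L/D)V²/(2g) = 0.01165·(1730/0.371)·3.154²/(2·9.81) = 27.56 m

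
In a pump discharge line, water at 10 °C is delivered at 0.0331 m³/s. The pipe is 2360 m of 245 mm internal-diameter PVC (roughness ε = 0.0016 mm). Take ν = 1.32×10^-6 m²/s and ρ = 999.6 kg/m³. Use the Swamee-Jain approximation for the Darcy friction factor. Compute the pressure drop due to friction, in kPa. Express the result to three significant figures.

V = 4Q/(πD²) = 4·0.0331/(π·0.245²) = 0.7021 m/s
Re = VD/ν = 0.7021·0.245/1.32×10^-6 = 1.30×10^5 → turbulent
ε/D = 0.0016/245 = 6.53×10^-6
Swamee-Jain: f = 0.01696
h_f = f(L/D)V²/(2g) = 0.01696·(2360/0.245)·0.7021²/(2·9.81) = 4.105 m
Δp = ρg·h_f = 999.6·9.81·4.105 = 40.25 kPa

Δp ≈ 40.3 kPa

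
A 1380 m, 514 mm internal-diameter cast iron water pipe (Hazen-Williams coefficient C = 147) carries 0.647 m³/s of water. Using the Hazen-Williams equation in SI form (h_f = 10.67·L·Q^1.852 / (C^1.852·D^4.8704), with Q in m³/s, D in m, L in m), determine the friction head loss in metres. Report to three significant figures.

h_f = 10.67·1380·0.647^1.852 / (147^1.852·0.514^4.8704) = 16.28 m

h_f ≈ 16.3 m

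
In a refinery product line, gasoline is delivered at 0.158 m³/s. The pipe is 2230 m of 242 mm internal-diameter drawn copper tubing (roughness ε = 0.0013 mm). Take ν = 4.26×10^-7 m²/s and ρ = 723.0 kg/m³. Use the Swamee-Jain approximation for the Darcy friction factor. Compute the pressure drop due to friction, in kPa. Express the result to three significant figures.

V = 4Q/(πD²) = 4·0.158/(π·0.242²) = 3.435 m/s
Re = VD/ν = 3.435·0.242/4.26×10^-7 = 1.95×10^6 → turbulent
ε/D = 0.0013/242 = 5.37×10^-6
Swamee-Jain: f = 0.01061
h_f = f(L/D)V²/(2g) = 0.01061·(2230/0.242)·3.435²/(2·9.81) = 58.79 m
Δp = ρg·h_f = 723.0·9.81·58.79 = 416.9 kPa

Δp ≈ 417 kPa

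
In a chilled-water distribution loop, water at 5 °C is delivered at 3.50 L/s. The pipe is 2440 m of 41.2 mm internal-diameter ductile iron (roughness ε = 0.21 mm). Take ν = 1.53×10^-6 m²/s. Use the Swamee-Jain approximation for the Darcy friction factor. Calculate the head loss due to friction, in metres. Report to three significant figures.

h_f ≈ 669 m

V = 4Q/(πD²) = 4·0.00350/(π·0.0412²) = 2.625 m/s
Re = VD/ν = 2.625·0.0412/1.53×10^-6 = 7.07×10^4 → turbulent
ε/D = 0.21/41.2 = 0.00510
Swamee-Jain: f = 0.03214
h_f = f(L/D)V²/(2g) = 0.03214·(2440/0.0412)·2.625²/(2·9.81) = 668.7 m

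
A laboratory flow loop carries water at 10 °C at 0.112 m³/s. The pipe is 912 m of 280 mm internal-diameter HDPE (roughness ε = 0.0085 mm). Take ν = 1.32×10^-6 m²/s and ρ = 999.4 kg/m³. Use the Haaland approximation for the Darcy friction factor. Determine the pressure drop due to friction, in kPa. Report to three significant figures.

Δp ≈ 75.4 kPa

V = 4Q/(πD²) = 4·0.112/(π·0.280²) = 1.819 m/s
Re = VD/ν = 1.819·0.280/1.32×10^-6 = 3.86×10^5 → turbulent
ε/D = 0.0085/280 = 3.04×10^-5
Haaland: f = 0.01400
h_f = f(L/D)V²/(2g) = 0.01400·(912/0.280)·1.819²/(2·9.81) = 7.688 m
Δp = ρg·h_f = 999.4·9.81·7.688 = 75.37 kPa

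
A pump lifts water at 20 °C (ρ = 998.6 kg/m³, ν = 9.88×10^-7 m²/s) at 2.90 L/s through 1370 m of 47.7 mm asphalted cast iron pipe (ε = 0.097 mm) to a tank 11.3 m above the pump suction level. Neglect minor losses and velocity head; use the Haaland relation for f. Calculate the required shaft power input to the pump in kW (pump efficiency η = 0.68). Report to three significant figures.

V = 4Q/(πD²) = 1.623 m/s; Re = 7.83×10^4; ε/D = 0.00203; f = 0.02544
h_f = f(L/D)V²/2g = 98.08 m
Total head H = z + h_f = 11.3 + 98.08 = 109.4 m
P_hyd = ρgQH = 998.6·9.81·0.00290·109.4 = 3.107 kW
P_shaft = P_hyd/η = 3.107/0.68 = 4.570 kW

P_shaft ≈ 4.57 kW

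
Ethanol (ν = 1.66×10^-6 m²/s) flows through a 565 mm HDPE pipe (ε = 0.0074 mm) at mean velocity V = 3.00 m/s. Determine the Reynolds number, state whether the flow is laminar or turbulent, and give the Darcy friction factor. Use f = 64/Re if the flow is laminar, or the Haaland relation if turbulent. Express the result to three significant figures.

Re ≈ 1.02×10^6; turbulent; f ≈ 0.0118

Re = VD/ν = 3.000·0.565/1.66×10^-6 = 1.02×10^6
Re > 4000 → turbulent; ε/D = 1.31×10^-5
Haaland: f = 0.01179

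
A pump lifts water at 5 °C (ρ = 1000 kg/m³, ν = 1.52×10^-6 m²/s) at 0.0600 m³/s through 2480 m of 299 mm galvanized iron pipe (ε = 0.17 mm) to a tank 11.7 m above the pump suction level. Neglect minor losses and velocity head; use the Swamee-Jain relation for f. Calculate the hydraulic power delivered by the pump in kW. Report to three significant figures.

P_hyd ≈ 10.4 kW

V = 4Q/(πD²) = 0.8545 m/s; Re = 1.68×10^5; ε/D = 5.69×10^-4; f = 0.01958
h_f = f(L/D)V²/2g = 6.046 m
Total head H = z + h_f = 11.7 + 6.046 = 17.75 m
P_hyd = ρgQH = 1000·9.81·0.0600·17.75 = 10.45 kW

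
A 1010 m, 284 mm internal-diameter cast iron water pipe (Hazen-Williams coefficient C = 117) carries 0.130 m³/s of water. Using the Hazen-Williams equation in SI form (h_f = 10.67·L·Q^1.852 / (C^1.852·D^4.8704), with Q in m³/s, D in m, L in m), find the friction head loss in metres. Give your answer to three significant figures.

h_f ≈ 16.7 m

h_f = 10.67·1010·0.130^1.852 / (117^1.852·0.284^4.8704) = 16.74 m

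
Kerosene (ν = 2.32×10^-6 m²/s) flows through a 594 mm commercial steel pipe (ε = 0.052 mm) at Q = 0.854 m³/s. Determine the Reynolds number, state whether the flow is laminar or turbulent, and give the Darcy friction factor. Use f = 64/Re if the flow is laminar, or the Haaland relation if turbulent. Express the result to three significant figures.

Re ≈ 7.89×10^5; turbulent; f ≈ 0.0134

V = 4Q/(πD²) = 3.082 m/s
Re = VD/ν = 3.082·0.594/2.32×10^-6 = 7.89×10^5
Re > 4000 → turbulent; ε/D = 8.75×10^-5
Haaland: f = 0.01343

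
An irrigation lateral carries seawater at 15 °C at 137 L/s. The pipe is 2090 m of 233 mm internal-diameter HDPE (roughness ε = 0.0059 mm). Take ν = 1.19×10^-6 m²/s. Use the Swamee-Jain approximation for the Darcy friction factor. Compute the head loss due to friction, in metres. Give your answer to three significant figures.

h_f ≈ 61.5 m

V = 4Q/(πD²) = 4·0.137/(π·0.233²) = 3.213 m/s
Re = VD/ν = 3.213·0.233/1.19×10^-6 = 6.29×10^5 → turbulent
ε/D = 0.0059/233 = 2.53×10^-5
Swamee-Jain: f = 0.01302
h_f = f(L/D)V²/(2g) = 0.01302·(2090/0.233)·3.213²/(2·9.81) = 61.46 m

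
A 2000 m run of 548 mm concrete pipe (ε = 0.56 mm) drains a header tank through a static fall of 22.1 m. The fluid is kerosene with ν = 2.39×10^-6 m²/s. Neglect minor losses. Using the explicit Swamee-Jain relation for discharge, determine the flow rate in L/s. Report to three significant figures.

Swamee-Jain (Type II): Q = -0.965·√(gD⁵h_f/L)·ln[ε/(3.7D) + √(3.17ν²L/(gD³h_f))]
√(gD⁵h_f/L) = √(9.81·0.548⁵·22.1/2000) = 0.07319
ε/(3.7D) = 2.76×10^-4; √(3.17ν²L/(gD³h_f)) = 3.19×10^-5
Q = -0.965·0.07319·ln(3.080×10^-4) = 0.5711 m³/s
Check: V = 2.42 m/s, Re = 5.55×10^5, f = 0.02039, h_f = 22.2 m ≈ 22.1 m ✓

Q ≈ 571 L/s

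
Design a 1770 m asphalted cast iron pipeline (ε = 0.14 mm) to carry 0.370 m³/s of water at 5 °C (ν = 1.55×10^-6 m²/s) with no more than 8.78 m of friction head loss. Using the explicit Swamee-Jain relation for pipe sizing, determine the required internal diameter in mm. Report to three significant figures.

D ≈ 523 mm

Swamee-Jain (Type III): D = 0.66·[ε^1.25·(LQ²/(gh_f))^4.75 + ν·Q^9.4·(L/(gh_f))^5.2]^0.04
LQ²/(gh_f) = 2.813; L/(gh_f) = 20.55
Term 1 = ε^1.25·(…)^4.75 = 0.00207; Term 2 = ν·Q^9.4·(…)^5.2 = 9.08×10^-4
D = 0.66·(0.00207 + 9.08×10^-4)^0.04 = 0.5230 m = 523 mm
Check: V = 1.72 m/s, Re = 5.81×10^5, f = 0.01594, h_f = 8.16 m ≈ 8.78 m ✓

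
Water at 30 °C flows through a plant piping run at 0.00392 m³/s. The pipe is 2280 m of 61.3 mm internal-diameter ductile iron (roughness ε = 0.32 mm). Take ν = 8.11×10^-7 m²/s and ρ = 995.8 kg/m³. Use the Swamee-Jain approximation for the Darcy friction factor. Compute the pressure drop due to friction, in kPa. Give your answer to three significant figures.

V = 4Q/(πD²) = 4·0.00392/(π·0.0613²) = 1.328 m/s
Re = VD/ν = 1.328·0.0613/8.11×10^-7 = 1.00×10^5 → turbulent
ε/D = 0.32/61.3 = 0.00522
Swamee-Jain: f = 0.03193
h_f = f(L/D)V²/(2g) = 0.03193·(2280/0.0613)·1.328²/(2·9.81) = 106.8 m
Δp = ρg·h_f = 995.8·9.81·106.8 = 1043 kPa

Δp ≈ 1040 kPa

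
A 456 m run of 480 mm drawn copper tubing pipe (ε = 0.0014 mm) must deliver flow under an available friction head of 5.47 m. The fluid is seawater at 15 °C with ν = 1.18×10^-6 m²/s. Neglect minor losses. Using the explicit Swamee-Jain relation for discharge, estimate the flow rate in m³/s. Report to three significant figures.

Swamee-Jain (Type II): Q = -0.965·√(gD⁵h_f/L)·ln[ε/(3.7D) + √(3.17ν²L/(gD³h_f))]
√(gD⁵h_f/L) = √(9.81·0.480⁵·5.47/456) = 0.05476
ε/(3.7D) = 7.88×10^-7; √(3.17ν²L/(gD³h_f)) = 1.84×10^-5
Q = -0.965·0.05476·ln(1.920×10^-5) = 0.5739 m³/s
Check: V = 3.17 m/s, Re = 1.29×10^6, f = 0.01121, h_f = 5.46 m ≈ 5.47 m ✓

Q ≈ 0.574 m³/s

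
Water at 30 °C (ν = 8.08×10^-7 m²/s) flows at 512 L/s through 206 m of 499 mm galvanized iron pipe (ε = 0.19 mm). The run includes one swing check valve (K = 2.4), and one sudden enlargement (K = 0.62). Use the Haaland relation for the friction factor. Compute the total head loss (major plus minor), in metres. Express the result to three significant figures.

H_L ≈ 3.38 m

V = 4Q/(πD²) = 2.618 m/s; V²/2g = 0.3493 m
Re = 1.62×10^6, ε/D = 3.81×10^-4 → f = 0.01609 (Haaland)
Major: h_f = f(L/D)·V²/2g = 0.01609·412.8·0.3493 = 2.321 m
Minor: ΣK = 3.02; h_m = ΣK·V²/2g = 1.055 m
Total H_L = 2.321 + 1.055 = 3.376 m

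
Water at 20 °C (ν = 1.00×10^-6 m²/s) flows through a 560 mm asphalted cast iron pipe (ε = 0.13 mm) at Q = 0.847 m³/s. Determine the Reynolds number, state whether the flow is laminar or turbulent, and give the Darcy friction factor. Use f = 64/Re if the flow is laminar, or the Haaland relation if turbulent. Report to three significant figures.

Re ≈ 1.93×10^6; turbulent; f ≈ 0.0146

V = 4Q/(πD²) = 3.439 m/s
Re = VD/ν = 3.439·0.560/1.00×10^-6 = 1.93×10^6
Re > 4000 → turbulent; ε/D = 2.32×10^-4
Haaland: f = 0.01460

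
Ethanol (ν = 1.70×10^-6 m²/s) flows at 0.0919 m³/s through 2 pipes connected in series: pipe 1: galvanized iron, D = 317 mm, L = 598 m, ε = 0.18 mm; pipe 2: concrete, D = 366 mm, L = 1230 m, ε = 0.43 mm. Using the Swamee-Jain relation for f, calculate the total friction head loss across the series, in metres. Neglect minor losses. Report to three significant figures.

H ≈ 5.36 m

Pipe 1: V = 1.164 m/s, Re = 2.17×10^5, ε/D = 5.68×10^-4, f = 0.01915, h_1 = f(L/D)V²/2g = 2.497 m
Pipe 2: V = 0.8735 m/s, Re = 1.88×10^5, ε/D = 0.00117, f = 0.02193, h_2 = f(L/D)V²/2g = 2.866 m
Series → Q common, losses add: H = Σh = 5.363 m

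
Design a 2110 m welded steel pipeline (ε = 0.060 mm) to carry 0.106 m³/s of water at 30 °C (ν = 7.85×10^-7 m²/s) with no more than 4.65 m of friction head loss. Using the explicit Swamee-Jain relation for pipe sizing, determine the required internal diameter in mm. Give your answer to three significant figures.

Swamee-Jain (Type III): D = 0.66·[ε^1.25·(LQ²/(gh_f))^4.75 + ν·Q^9.4·(L/(gh_f))^5.2]^0.04
LQ²/(gh_f) = 0.5197; L/(gh_f) = 46.26
Term 1 = ε^1.25·(…)^4.75 = 2.36×10^-7; Term 2 = ν·Q^9.4·(…)^5.2 = 2.46×10^-7
D = 0.66·(2.36×10^-7 + 2.46×10^-7)^0.04 = 0.3689 m = 369 mm
Check: V = 0.992 m/s, Re = 4.66×10^5, f = 0.01525, h_f = 4.37 m ≈ 4.65 m ✓

D ≈ 369 mm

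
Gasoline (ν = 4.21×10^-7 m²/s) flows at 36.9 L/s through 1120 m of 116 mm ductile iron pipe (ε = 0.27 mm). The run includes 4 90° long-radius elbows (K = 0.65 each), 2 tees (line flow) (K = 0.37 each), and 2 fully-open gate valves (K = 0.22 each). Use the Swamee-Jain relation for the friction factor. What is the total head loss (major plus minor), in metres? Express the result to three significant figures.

H_L ≈ 150 m

V = 4Q/(πD²) = 3.492 m/s; V²/2g = 0.6214 m
Re = 9.62×10^5, ε/D = 0.00233 → f = 0.02464 (Swamee-Jain)
Major: h_f = f(L/D)·V²/2g = 0.02464·9655·0.6214 = 147.8 m
Minor: ΣK = 3.78; h_m = ΣK·V²/2g = 2.349 m
Total H_L = 147.8 + 2.349 = 150.2 m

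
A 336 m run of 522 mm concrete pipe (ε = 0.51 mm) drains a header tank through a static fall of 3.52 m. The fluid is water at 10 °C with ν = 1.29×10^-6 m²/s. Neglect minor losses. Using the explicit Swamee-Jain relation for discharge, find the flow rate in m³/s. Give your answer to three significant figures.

Swamee-Jain (Type II): Q = -0.965·√(gD⁵h_f/L)·ln[ε/(3.7D) + √(3.17ν²L/(gD³h_f))]
√(gD⁵h_f/L) = √(9.81·0.522⁵·3.52/336) = 0.06311
ε/(3.7D) = 2.64×10^-4; √(3.17ν²L/(gD³h_f)) = 1.90×10^-5
Q = -0.965·0.06311·ln(2.831×10^-4) = 0.4976 m³/s
Check: V = 2.33 m/s, Re = 9.41×10^5, f = 0.01995, h_f = 3.54 m ≈ 3.52 m ✓

Q ≈ 0.498 m³/s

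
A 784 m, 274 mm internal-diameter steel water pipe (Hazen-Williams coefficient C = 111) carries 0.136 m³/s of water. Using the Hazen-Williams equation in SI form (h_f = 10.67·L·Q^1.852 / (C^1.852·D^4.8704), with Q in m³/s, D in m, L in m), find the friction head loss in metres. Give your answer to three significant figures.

h_f = 10.67·784·0.136^1.852 / (111^1.852·0.274^4.8704) = 18.55 m

h_f ≈ 18.5 m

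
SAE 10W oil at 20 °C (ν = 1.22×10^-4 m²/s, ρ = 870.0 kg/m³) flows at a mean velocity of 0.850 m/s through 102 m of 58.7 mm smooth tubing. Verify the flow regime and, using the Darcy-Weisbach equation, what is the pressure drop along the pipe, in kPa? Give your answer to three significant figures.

Re = VD/ν = 0.850·0.05870/1.22×10^-4 = 409 → laminar (Re < 2300)
f = 64/Re = 0.1565
h_f = f(L/D)V²/(2g) = 0.1565·(102/0.05870)·0.850²/(2·9.81) = 10.01 m
Δp = ρg·h_f = 870.0·9.81·10.01 = 85.46 kPa

Δp ≈ 85.5 kPa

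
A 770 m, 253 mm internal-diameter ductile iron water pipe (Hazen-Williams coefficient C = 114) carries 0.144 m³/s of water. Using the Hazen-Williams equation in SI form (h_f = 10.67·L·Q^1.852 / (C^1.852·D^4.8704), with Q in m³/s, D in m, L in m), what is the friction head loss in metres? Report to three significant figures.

h_f = 10.67·770·0.144^1.852 / (114^1.852·0.253^4.8704) = 28.42 m

h_f ≈ 28.4 m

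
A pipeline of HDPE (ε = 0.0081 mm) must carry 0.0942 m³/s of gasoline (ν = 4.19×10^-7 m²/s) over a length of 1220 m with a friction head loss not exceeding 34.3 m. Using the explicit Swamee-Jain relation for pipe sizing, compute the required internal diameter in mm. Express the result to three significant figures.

Swamee-Jain (Type III): D = 0.66·[ε^1.25·(LQ²/(gh_f))^4.75 + ν·Q^9.4·(L/(gh_f))^5.2]^0.04
LQ²/(gh_f) = 0.03217; L/(gh_f) = 3.626
Term 1 = ε^1.25·(…)^4.75 = 3.52×10^-14; Term 2 = ν·Q^9.4·(…)^5.2 = 7.71×10^-14
D = 0.66·(3.52×10^-14 + 7.71×10^-14)^0.04 = 0.2002 m = 200 mm
Check: V = 2.99 m/s, Re = 1.43×10^6, f = 0.01202, h_f = 33.4 m ≈ 34.3 m ✓

D ≈ 200 mm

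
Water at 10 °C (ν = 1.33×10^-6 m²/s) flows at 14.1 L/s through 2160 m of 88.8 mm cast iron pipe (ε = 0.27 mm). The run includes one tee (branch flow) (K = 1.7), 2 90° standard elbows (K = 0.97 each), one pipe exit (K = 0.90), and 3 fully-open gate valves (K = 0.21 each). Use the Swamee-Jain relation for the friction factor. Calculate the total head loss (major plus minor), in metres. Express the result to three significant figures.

V = 4Q/(πD²) = 2.277 m/s; V²/2g = 0.2642 m
Re = 1.52×10^5, ε/D = 0.00304 → f = 0.02734 (Swamee-Jain)
Major: h_f = f(L/D)·V²/2g = 0.02734·24324·0.2642 = 175.7 m
Minor: ΣK = 5.17; h_m = ΣK·V²/2g = 1.366 m
Total H_L = 175.7 + 1.366 = 177.0 m

H_L ≈ 177 m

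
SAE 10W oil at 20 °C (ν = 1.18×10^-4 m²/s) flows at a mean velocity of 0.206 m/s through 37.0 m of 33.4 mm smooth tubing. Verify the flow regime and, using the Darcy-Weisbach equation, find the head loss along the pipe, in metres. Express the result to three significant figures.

h_f ≈ 2.63 m

Re = VD/ν = 0.206·0.03340/1.18×10^-4 = 58.3 → laminar (Re < 2300)
f = 64/Re = 1.098
h_f = f(L/D)V²/(2g) = 1.098·(37.0/0.03340)·0.206²/(2·9.81) = 2.630 m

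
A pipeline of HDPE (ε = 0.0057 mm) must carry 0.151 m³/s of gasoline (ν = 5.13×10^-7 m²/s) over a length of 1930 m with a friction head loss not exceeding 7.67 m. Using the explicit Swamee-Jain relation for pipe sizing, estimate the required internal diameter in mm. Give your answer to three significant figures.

Swamee-Jain (Type III): D = 0.66·[ε^1.25·(LQ²/(gh_f))^4.75 + ν·Q^9.4·(L/(gh_f))^5.2]^0.04
LQ²/(gh_f) = 0.5849; L/(gh_f) = 25.65
Term 1 = ε^1.25·(…)^4.75 = 2.18×10^-8; Term 2 = ν·Q^9.4·(…)^5.2 = 2.09×10^-7
D = 0.66·(2.18×10^-8 + 2.09×10^-7)^0.04 = 0.3581 m = 358 mm
Check: V = 1.50 m/s, Re = 1.05×10^6, f = 0.01191, h_f = 7.35 m ≈ 7.67 m ✓

D ≈ 358 mm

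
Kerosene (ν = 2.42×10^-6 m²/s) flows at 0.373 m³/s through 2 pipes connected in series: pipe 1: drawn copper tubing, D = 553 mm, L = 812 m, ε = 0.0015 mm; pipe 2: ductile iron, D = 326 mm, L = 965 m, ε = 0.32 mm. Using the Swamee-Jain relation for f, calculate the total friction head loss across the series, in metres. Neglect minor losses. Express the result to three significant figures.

Pipe 1: V = 1.553 m/s, Re = 3.55×10^5, ε/D = 2.71×10^-6, f = 0.01397, h_1 = f(L/D)V²/2g = 2.521 m
Pipe 2: V = 4.469 m/s, Re = 6.02×10^5, ε/D = 9.82×10^-4, f = 0.02017, h_2 = f(L/D)V²/2g = 60.76 m
Series → Q common, losses add: H = Σh = 63.28 m

H ≈ 63.3 m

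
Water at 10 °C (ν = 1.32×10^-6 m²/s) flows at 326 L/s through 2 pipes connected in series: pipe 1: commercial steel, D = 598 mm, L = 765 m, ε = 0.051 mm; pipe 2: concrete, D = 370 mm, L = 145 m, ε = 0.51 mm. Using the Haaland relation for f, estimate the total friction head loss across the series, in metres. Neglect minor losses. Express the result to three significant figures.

H ≈ 5.19 m

Pipe 1: V = 1.161 m/s, Re = 5.26×10^5, ε/D = 8.53×10^-5, f = 0.01401, h_1 = f(L/D)V²/2g = 1.231 m
Pipe 2: V = 3.032 m/s, Re = 8.50×10^5, ε/D = 0.00138, f = 0.02156, h_2 = f(L/D)V²/2g = 3.958 m
Series → Q common, losses add: H = Σh = 5.189 m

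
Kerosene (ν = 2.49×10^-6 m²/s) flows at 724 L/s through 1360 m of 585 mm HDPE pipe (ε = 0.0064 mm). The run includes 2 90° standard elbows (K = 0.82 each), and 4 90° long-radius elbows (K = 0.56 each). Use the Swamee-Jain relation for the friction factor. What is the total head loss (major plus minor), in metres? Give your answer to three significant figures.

H_L ≈ 12.4 m

V = 4Q/(πD²) = 2.694 m/s; V²/2g = 0.3698 m
Re = 6.33×10^5, ε/D = 1.09×10^-5 → f = 0.01276 (Swamee-Jain)
Major: h_f = f(L/D)·V²/2g = 0.01276·2325·0.3698 = 10.97 m
Minor: ΣK = 3.88; h_m = ΣK·V²/2g = 1.435 m
Total H_L = 10.97 + 1.435 = 12.40 m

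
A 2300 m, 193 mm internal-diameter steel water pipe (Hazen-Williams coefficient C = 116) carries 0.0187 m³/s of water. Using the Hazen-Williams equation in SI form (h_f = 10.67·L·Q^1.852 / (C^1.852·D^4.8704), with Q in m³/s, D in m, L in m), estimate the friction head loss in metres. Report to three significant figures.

h_f = 10.67·2300·0.0187^1.852 / (116^1.852·0.193^4.8704) = 7.008 m

h_f ≈ 7.01 m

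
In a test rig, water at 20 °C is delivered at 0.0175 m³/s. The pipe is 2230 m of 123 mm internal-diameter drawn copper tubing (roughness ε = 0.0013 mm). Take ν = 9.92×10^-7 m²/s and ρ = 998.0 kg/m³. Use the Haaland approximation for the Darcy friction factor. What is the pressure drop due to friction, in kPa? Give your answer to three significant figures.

Δp ≈ 311 kPa

V = 4Q/(πD²) = 4·0.0175/(π·0.123²) = 1.473 m/s
Re = VD/ν = 1.473·0.123/9.92×10^-7 = 1.83×10^5 → turbulent
ε/D = 0.0013/123 = 1.06×10^-5
Haaland: f = 0.01584
h_f = f(L/D)V²/(2g) = 0.01584·(2230/0.123)·1.473²/(2·9.81) = 31.74 m
Δp = ρg·h_f = 998.0·9.81·31.74 = 310.8 kPa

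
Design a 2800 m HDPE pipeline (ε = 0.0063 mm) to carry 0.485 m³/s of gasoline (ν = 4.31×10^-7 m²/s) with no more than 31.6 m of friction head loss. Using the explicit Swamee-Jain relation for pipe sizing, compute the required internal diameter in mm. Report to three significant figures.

D ≈ 446 mm

Swamee-Jain (Type III): D = 0.66·[ε^1.25·(LQ²/(gh_f))^4.75 + ν·Q^9.4·(L/(gh_f))^5.2]^0.04
LQ²/(gh_f) = 2.125; L/(gh_f) = 9.032
Term 1 = ε^1.25·(…)^4.75 = 1.13×10^-5; Term 2 = ν·Q^9.4·(…)^5.2 = 4.47×10^-5
D = 0.66·(1.13×10^-5 + 4.47×10^-5)^0.04 = 0.4462 m = 446 mm
Check: V = 3.10 m/s, Re = 3.21×10^6, f = 0.01030, h_f = 31.7 m ≈ 31.6 m ✓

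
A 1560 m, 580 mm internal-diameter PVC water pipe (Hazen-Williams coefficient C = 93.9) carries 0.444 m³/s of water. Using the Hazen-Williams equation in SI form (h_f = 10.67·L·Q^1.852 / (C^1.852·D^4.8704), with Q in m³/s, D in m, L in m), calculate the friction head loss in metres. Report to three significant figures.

h_f ≈ 11.7 m

h_f = 10.67·1560·0.444^1.852 / (93.9^1.852·0.580^4.8704) = 11.67 m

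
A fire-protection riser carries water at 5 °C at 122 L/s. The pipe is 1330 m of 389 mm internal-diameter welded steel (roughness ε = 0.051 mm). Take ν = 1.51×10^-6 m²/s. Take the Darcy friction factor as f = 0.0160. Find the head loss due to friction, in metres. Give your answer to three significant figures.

V = 4Q/(πD²) = 4·0.122/(π·0.389²) = 1.027 m/s
h_f = f(L/D)V²/(2g) = 0.01600·(1330/0.389)·1.027²/(2·9.81) = 2.938 m

h_f ≈ 2.94 m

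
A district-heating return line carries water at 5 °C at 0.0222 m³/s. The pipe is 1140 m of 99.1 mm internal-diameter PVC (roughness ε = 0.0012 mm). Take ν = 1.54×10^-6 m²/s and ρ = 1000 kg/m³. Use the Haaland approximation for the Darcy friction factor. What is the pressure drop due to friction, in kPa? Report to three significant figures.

V = 4Q/(πD²) = 4·0.0222/(π·0.0991²) = 2.878 m/s
Re = VD/ν = 2.878·0.0991/1.54×10^-6 = 1.85×10^5 → turbulent
ε/D = 0.0012/99.1 = 1.21×10^-5
Haaland: f = 0.01580
h_f = f(L/D)V²/(2g) = 0.01580·(1140/0.0991)·2.878²/(2·9.81) = 76.75 m
Δp = ρg·h_f = 1000·9.81·76.75 = 752.9 kPa

Δp ≈ 753 kPa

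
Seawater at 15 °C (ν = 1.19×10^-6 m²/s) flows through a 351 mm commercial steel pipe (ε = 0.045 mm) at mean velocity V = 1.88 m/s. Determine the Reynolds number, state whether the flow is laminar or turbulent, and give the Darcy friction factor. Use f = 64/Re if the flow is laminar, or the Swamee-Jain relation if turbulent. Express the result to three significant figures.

Re = VD/ν = 1.880·0.351/1.19×10^-6 = 5.55×10^5
Re > 4000 → turbulent; ε/D = 1.28×10^-4
Swamee-Jain: f = 0.01463

Re ≈ 5.55×10^5; turbulent; f ≈ 0.0146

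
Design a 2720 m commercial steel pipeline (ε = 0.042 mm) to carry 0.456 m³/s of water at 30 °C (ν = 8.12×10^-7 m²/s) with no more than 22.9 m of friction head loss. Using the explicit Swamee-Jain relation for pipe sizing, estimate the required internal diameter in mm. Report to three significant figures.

D ≈ 487 mm

Swamee-Jain (Type III): D = 0.66·[ε^1.25·(LQ²/(gh_f))^4.75 + ν·Q^9.4·(L/(gh_f))^5.2]^0.04
LQ²/(gh_f) = 2.518; L/(gh_f) = 12.11
Term 1 = ε^1.25·(…)^4.75 = 2.72×10^-4; Term 2 = ν·Q^9.4·(…)^5.2 = 2.17×10^-4
D = 0.66·(2.72×10^-4 + 2.17×10^-4)^0.04 = 0.4865 m = 487 mm
Check: V = 2.45 m/s, Re = 1.47×10^6, f = 0.01289, h_f = 22.1 m ≈ 22.9 m ✓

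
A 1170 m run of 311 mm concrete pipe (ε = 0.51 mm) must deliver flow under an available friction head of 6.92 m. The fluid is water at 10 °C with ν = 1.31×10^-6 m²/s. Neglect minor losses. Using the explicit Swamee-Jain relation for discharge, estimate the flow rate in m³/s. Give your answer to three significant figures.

Swamee-Jain (Type II): Q = -0.965·√(gD⁵h_f/L)·ln[ε/(3.7D) + √(3.17ν²L/(gD³h_f))]
√(gD⁵h_f/L) = √(9.81·0.311⁵·6.92/1170) = 0.01299
ε/(3.7D) = 4.43×10^-4; √(3.17ν²L/(gD³h_f)) = 5.58×10^-5
Q = -0.965·0.01299·ln(4.990×10^-4) = 0.09532 m³/s
Check: V = 1.25 m/s, Re = 2.98×10^5, f = 0.02308, h_f = 6.97 m ≈ 6.92 m ✓

Q ≈ 0.0953 m³/s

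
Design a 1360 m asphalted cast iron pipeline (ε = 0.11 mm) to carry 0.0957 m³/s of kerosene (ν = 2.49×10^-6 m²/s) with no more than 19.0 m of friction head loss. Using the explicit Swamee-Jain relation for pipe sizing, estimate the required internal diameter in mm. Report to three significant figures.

D ≈ 256 mm

Swamee-Jain (Type III): D = 0.66·[ε^1.25·(LQ²/(gh_f))^4.75 + ν·Q^9.4·(L/(gh_f))^5.2]^0.04
LQ²/(gh_f) = 0.06683; L/(gh_f) = 7.297
Term 1 = ε^1.25·(…)^4.75 = 2.95×10^-11; Term 2 = ν·Q^9.4·(…)^5.2 = 2.02×10^-11
D = 0.66·(2.95×10^-11 + 2.02×10^-11)^0.04 = 0.2555 m = 256 mm
Check: V = 1.87 m/s, Re = 1.92×10^5, f = 0.01864, h_f = 17.6 m ≈ 19.0 m ✓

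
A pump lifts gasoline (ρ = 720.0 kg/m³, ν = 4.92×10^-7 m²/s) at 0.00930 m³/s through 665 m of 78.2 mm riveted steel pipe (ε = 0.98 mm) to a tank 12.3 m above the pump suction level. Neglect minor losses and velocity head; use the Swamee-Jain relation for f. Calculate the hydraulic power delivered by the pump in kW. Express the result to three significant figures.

V = 4Q/(πD²) = 1.936 m/s; Re = 3.08×10^5; ε/D = 0.0125; f = 0.04125
h_f = f(L/D)V²/2g = 67.04 m
Total head H = z + h_f = 12.3 + 67.04 = 79.34 m
P_hyd = ρgQH = 720.0·9.81·0.00930·79.34 = 5.211 kW

P_hyd ≈ 5.21 kW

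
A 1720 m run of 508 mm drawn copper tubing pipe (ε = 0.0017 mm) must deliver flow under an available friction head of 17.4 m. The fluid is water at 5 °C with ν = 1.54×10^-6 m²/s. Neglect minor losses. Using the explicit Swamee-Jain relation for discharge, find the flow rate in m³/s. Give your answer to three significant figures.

Q ≈ 0.593 m³/s

Swamee-Jain (Type II): Q = -0.965·√(gD⁵h_f/L)·ln[ε/(3.7D) + √(3.17ν²L/(gD³h_f))]
√(gD⁵h_f/L) = √(9.81·0.508⁵·17.4/1720) = 0.05794
ε/(3.7D) = 9.04×10^-7; √(3.17ν²L/(gD³h_f)) = 2.40×10^-5
Q = -0.965·0.05794·ln(2.494×10^-5) = 0.5926 m³/s
Check: V = 2.92 m/s, Re = 9.65×10^5, f = 0.01176, h_f = 17.4 m ≈ 17.4 m ✓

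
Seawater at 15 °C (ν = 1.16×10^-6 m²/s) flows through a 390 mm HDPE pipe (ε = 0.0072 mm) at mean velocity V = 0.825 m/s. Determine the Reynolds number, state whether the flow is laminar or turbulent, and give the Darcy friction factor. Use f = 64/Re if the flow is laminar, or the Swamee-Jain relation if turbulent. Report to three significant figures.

Re ≈ 2.77×10^5; turbulent; f ≈ 0.0148

Re = VD/ν = 0.8250·0.390/1.16×10^-6 = 2.77×10^5
Re > 4000 → turbulent; ε/D = 1.85×10^-5
Swamee-Jain: f = 0.01479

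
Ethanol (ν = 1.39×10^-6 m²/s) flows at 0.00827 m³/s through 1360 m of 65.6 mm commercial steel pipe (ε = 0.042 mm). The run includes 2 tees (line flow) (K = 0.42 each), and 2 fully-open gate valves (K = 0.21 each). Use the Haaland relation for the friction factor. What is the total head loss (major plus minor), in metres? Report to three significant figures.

V = 4Q/(πD²) = 2.447 m/s; V²/2g = 0.3052 m
Re = 1.15×10^5, ε/D = 6.40×10^-4 → f = 0.02031 (Haaland)
Major: h_f = f(L/D)·V²/2g = 0.02031·20732·0.3052 = 128.5 m
Minor: ΣK = 1.26; h_m = ΣK·V²/2g = 0.3845 m
Total H_L = 128.5 + 0.3845 = 128.9 m

H_L ≈ 129 m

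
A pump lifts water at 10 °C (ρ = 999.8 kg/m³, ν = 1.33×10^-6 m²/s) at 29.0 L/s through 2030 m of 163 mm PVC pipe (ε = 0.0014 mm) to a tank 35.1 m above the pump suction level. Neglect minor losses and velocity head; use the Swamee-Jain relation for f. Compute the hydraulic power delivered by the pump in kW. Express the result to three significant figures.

V = 4Q/(πD²) = 1.390 m/s; Re = 1.70×10^5; ε/D = 8.59×10^-6; f = 0.01610
h_f = f(L/D)V²/2g = 19.74 m
Total head H = z + h_f = 35.1 + 19.74 = 54.84 m
P_hyd = ρgQH = 999.8·9.81·0.0290·54.84 = 15.60 kW

P_hyd ≈ 15.6 kW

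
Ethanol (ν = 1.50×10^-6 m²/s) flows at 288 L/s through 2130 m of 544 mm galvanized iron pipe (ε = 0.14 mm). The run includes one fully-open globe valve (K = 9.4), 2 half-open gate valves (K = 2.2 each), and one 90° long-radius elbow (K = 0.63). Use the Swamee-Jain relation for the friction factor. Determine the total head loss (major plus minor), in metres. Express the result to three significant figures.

V = 4Q/(πD²) = 1.239 m/s; V²/2g = 0.07825 m
Re = 4.49×10^5, ε/D = 2.57×10^-4 → f = 0.01616 (Swamee-Jain)
Major: h_f = f(L/D)·V²/2g = 0.01616·3915·0.07825 = 4.950 m
Minor: ΣK = 14.4; h_m = ΣK·V²/2g = 1.129 m
Total H_L = 4.950 + 1.129 = 6.080 m

H_L ≈ 6.08 m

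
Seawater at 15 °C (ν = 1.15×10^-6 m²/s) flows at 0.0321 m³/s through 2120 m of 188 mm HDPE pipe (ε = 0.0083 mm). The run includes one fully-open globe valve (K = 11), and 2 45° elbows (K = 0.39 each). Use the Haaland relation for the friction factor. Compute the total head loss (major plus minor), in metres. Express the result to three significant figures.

V = 4Q/(πD²) = 1.156 m/s; V²/2g = 0.06816 m
Re = 1.89×10^5, ε/D = 4.41×10^-5 → f = 0.01595 (Haaland)
Major: h_f = f(L/D)·V²/2g = 0.01595·11277·0.06816 = 12.26 m
Minor: ΣK = 11.8; h_m = ΣK·V²/2g = 0.8029 m
Total H_L = 12.26 + 0.8029 = 13.06 m

H_L ≈ 13.1 m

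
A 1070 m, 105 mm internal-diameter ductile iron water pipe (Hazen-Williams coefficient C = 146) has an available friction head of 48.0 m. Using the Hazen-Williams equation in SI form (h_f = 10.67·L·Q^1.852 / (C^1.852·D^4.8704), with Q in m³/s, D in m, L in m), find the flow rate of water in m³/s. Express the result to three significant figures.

Rearranging: Q = [h_f·C^1.852·D^4.8704 / (10.67·L)]^(1/1.852)
Q = [48.0·146^1.852·0.105^4.8704 / (10.67·1070)]^0.540 = 0.02028 m³/s

Q ≈ 0.0203 m³/s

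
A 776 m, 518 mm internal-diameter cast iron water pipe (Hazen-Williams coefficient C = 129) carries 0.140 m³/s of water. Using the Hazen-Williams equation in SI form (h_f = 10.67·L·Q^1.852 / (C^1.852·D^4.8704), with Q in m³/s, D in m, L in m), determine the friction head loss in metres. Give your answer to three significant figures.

h_f ≈ 0.659 m

h_f = 10.67·776·0.140^1.852 / (129^1.852·0.518^4.8704) = 0.6594 m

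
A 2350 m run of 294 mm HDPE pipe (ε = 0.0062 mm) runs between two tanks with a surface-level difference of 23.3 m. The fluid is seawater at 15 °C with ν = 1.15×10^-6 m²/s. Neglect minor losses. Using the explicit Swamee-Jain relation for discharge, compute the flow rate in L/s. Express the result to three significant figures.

Swamee-Jain (Type II): Q = -0.965·√(gD⁵h_f/L)·ln[ε/(3.7D) + √(3.17ν²L/(gD³h_f))]
√(gD⁵h_f/L) = √(9.81·0.294⁵·23.3/2350) = 0.01462
ε/(3.7D) = 5.70×10^-6; √(3.17ν²L/(gD³h_f)) = 4.12×10^-5
Q = -0.965·0.01462·ln(4.688×10^-5) = 0.1406 m³/s
Check: V = 2.07 m/s, Re = 5.29×10^5, f = 0.01330, h_f = 23.2 m ≈ 23.3 m ✓

Q ≈ 141 L/s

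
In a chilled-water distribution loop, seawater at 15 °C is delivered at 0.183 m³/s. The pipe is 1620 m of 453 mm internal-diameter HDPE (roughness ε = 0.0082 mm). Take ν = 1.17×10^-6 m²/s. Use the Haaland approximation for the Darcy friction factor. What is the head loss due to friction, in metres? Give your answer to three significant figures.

V = 4Q/(πD²) = 4·0.183/(π·0.453²) = 1.135 m/s
Re = VD/ν = 1.135·0.453/1.17×10^-6 = 4.40×10^5 → turbulent
ε/D = 0.0082/453 = 1.81×10^-5
Haaland: f = 0.01356
h_f = f(L/D)V²/(2g) = 0.01356·(1620/0.453)·1.135²/(2·9.81) = 3.187 m

h_f ≈ 3.19 m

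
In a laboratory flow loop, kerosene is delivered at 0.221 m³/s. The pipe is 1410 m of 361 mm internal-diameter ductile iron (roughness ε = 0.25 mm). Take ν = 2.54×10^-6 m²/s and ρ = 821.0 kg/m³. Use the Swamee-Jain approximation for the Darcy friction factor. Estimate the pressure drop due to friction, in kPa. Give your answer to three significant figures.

V = 4Q/(πD²) = 4·0.221/(π·0.361²) = 2.159 m/s
Re = VD/ν = 2.159·0.361/2.54×10^-6 = 3.07×10^5 → turbulent
ε/D = 0.25/361 = 6.93×10^-4
Swamee-Jain: f = 0.01933
h_f = f(L/D)V²/(2g) = 0.01933·(1410/0.361)·2.159²/(2·9.81) = 17.94 m
Δp = ρg·h_f = 821.0·9.81·17.94 = 144.5 kPa

Δp ≈ 144 kPa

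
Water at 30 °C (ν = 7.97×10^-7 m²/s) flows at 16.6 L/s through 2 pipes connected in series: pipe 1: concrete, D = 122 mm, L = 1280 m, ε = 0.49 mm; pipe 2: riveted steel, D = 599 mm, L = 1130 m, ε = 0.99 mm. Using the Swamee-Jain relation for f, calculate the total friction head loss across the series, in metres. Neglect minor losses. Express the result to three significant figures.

Pipe 1: V = 1.420 m/s, Re = 2.17×10^5, ε/D = 0.00402, f = 0.02913, h_1 = f(L/D)V²/2g = 31.41 m
Pipe 2: V = 0.05891 m/s, Re = 4.43×10^4, ε/D = 0.00165, f = 0.02629, h_2 = f(L/D)V²/2g = 0.008771 m
Series → Q common, losses add: H = Σh = 31.42 m

H ≈ 31.4 m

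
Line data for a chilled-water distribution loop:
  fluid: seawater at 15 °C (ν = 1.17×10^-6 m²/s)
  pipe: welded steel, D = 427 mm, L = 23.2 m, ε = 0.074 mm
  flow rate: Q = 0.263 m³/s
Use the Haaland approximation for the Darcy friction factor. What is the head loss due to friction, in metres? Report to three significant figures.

V = 4Q/(πD²) = 4·0.263/(π·0.427²) = 1.837 m/s
Re = VD/ν = 1.837·0.427/1.17×10^-6 = 6.70×10^5 → turbulent
ε/D = 0.074/427 = 1.73×10^-4
Haaland: f = 0.01468
h_f = f(L/D)V²/(2g) = 0.01468·(23.2/0.427)·1.837²/(2·9.81) = 0.1371 m

h_f ≈ 0.137 m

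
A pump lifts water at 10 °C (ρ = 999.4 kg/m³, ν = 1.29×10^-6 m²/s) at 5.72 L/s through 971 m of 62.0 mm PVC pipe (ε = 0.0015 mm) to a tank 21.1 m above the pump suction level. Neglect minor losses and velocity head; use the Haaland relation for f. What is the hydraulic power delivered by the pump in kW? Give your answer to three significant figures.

P_hyd ≈ 4.12 kW

V = 4Q/(πD²) = 1.895 m/s; Re = 9.11×10^4; ε/D = 2.42×10^-5; f = 0.01827
h_f = f(L/D)V²/2g = 52.34 m
Total head H = z + h_f = 21.1 + 52.34 = 73.44 m
P_hyd = ρgQH = 999.4·9.81·0.00572·73.44 = 4.119 kW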